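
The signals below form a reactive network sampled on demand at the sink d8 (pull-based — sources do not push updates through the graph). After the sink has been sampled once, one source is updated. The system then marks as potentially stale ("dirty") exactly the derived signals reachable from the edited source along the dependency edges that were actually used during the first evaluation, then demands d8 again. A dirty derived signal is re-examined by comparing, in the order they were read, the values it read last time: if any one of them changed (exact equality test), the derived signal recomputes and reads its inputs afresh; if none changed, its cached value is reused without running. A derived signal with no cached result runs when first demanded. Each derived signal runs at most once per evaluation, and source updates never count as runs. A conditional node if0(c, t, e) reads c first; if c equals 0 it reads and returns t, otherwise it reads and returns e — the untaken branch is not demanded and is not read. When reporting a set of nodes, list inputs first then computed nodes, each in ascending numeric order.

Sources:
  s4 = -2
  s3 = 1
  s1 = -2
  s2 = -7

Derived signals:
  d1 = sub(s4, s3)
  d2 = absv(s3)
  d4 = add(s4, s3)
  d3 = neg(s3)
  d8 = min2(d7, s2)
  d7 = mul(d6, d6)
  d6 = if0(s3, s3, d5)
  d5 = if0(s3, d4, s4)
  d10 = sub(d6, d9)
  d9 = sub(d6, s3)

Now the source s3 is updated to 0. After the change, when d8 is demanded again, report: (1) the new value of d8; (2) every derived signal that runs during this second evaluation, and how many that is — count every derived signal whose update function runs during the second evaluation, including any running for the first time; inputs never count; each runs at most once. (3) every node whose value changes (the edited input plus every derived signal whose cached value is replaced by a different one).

d8 now evaluates to -7.
Run set: d6, d7, d8 (3 run).
Changed values: s3, d6, d7.
The important point: the flipped condition redirects demand; d5 is left stale, never re-checked.

Initial pass — values computed on the first demand:
  d5 = if0(s3=1 -> else branch s4) = -2
  d6 = if0(s3=1 -> else branch d5) = -2
  d7 = mul(-2, -2) = 4
  d8 = min2(4, -7) = -7

Second demand — change propagation:
  d5: dirty yet unreached — the second evaluation never asks for it.
  d6: re-runs because s3 1->0; new result 0.
  d7: re-runs because d6 -2->0; d6 -2->0; new result 0.
  d8: re-runs because d7 4->0; new result -7 (unchanged).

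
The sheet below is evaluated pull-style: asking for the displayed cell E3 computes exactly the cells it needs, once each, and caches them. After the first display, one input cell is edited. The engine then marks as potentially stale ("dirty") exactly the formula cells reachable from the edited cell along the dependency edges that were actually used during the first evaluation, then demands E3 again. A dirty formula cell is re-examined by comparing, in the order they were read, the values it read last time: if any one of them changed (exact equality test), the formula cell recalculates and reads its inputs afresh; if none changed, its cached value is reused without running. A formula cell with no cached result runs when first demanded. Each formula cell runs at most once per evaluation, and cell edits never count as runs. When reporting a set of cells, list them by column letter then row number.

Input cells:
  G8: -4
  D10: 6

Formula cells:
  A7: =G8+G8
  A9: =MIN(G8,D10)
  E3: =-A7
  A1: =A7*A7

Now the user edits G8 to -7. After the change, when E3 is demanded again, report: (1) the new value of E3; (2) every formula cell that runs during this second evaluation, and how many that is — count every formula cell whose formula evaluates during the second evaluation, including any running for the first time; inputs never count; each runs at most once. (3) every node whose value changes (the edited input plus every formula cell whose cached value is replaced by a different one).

First demand of the output computes:
  A7 = -4 + -4 = -8
  E3 = -(-8) = 8

After the edit, cleaning proceeds:
  A7: a read changed (G8 -4->-7; G8 -4->-7) — executes, giving -14.
  E3: a read changed (A7 -8->-14) — executes, giving 14.

Demanding E3 again yields 14.
2 formula cells run: A7, E3.
The nodes whose values change: A7, E3, G8.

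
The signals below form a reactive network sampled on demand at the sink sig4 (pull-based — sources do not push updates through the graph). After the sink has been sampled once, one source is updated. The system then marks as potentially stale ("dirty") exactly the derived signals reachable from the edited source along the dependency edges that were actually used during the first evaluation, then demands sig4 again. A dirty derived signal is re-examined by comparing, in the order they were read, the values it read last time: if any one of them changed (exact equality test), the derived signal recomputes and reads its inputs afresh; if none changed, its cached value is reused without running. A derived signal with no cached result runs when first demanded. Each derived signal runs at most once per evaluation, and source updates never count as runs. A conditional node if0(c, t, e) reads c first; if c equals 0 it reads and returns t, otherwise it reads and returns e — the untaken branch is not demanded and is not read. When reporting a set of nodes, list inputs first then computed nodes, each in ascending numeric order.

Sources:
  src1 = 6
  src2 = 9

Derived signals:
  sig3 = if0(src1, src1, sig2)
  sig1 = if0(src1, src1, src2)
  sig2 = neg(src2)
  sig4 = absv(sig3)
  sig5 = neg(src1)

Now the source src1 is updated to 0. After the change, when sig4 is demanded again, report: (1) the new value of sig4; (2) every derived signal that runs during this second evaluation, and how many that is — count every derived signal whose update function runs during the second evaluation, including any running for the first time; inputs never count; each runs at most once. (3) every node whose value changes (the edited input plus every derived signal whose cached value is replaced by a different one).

sig4 now evaluates to 0.
Run set: sig3, sig4 (2 run).
Changed values: src1, sig3, sig4.

Initial pass — values computed on the first demand:
  sig2 = neg(9) = -9
  sig3 = if0(src1=6 -> else branch sig2) = -9
  sig4 = absv(-9) = 9

Second demand — change propagation:
  sig3: re-runs because src1 6->0; new result 0.
  sig4: re-runs because sig3 -9->0; new result 0.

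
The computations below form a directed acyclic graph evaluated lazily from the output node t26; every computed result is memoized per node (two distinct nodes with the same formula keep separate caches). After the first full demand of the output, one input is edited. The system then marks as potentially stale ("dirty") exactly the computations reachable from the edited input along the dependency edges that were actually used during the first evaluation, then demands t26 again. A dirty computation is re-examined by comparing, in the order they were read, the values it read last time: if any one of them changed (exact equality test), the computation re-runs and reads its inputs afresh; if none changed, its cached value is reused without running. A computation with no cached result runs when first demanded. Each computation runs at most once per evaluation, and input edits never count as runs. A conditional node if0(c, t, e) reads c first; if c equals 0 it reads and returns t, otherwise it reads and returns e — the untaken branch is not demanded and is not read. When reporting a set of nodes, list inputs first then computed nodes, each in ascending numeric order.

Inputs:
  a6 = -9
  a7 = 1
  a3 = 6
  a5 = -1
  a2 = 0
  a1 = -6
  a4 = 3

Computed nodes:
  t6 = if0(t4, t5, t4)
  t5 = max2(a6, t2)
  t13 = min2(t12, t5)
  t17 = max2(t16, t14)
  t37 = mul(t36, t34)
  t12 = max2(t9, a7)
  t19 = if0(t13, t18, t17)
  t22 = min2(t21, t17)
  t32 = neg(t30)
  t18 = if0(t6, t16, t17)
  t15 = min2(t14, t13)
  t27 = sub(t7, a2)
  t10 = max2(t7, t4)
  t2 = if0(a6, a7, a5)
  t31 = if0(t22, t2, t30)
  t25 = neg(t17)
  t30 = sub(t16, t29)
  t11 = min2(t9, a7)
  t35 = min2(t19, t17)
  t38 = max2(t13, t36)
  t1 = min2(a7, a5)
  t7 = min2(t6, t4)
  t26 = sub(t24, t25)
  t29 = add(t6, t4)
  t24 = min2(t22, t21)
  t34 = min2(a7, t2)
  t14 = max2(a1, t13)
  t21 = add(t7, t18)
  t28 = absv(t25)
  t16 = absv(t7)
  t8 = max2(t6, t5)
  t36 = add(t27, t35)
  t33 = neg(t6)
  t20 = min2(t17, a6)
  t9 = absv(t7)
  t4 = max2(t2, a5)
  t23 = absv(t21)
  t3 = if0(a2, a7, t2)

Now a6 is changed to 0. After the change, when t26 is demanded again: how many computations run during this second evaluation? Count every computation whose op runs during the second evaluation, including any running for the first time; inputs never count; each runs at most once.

15 computations run: t2, t4, t5, t6, t7, t9, t13, t14, t16, t17, t18, t21, t22, t24, t26.
Note where the cutoff bites: t12 is checked, finds nothing changed, and keeps its cache.

First demand of the output computes:
  t2 = if0(a6=-9 -> else branch a5) = -1
  t4 = max2(-1, -1) = -1
  t5 = max2(-9, -1) = -1
  t6 = if0(t4=-1 -> else branch t4) = -1
  t7 = min2(-1, -1) = -1
  t9 = absv(-1) = 1
  t12 = max2(1, 1) = 1
  t13 = min2(1, -1) = -1
  t14 = max2(-6, -1) = -1
  t16 = absv(-1) = 1
  t17 = max2(1, -1) = 1
  t18 = if0(t6=-1 -> else branch t17) = 1
  t21 = add(-1, 1) = 0
  t22 = min2(0, 1) = 0
  t24 = min2(0, 0) = 0
  t25 = neg(1) = -1
  t26 = sub(0, -1) = 1

After the edit, cleaning proceeds:
  t2: a read changed (a6 -9->0) — executes, giving 1.
  t4: a read changed (t2 -1->1) — executes, giving 1.
  t5: a read changed (a6 -9->0; t2 -1->1) — executes, giving 1.
  t6: a read changed (t4 -1->1; t4 -1->1) — executes, giving 1.
  t7: a read changed (t6 -1->1; t4 -1->1) — executes, giving 1.
  t9: a read changed (t7 -1->1) — executes, giving 1 — identical to its old value.
  t12: dirty, but its reads are unchanged (t9 unchanged, a7 unchanged); cached 1 stands.
  t13: a read changed (t5 -1->1) — executes, giving 1.
  t14: a read changed (t13 -1->1) — executes, giving 1.
  t16: a read changed (t7 -1->1) — executes, giving 1 — identical to its old value.
  t17: a read changed (t14 -1->1) — executes, giving 1 — identical to its old value.
  t18: a read changed (t6 -1->1) — executes, giving 1 — identical to its old value.
  t21: a read changed (t7 -1->1) — executes, giving 2.
  t22: a read changed (t21 0->2) — executes, giving 1.
  t24: a read changed (t22 0->1; t21 0->2) — executes, giving 1.
  t25: dirty, but its reads are unchanged (t17 unchanged); cached -1 stands.
  t26: a read changed (t24 0->1) — executes, giving 2.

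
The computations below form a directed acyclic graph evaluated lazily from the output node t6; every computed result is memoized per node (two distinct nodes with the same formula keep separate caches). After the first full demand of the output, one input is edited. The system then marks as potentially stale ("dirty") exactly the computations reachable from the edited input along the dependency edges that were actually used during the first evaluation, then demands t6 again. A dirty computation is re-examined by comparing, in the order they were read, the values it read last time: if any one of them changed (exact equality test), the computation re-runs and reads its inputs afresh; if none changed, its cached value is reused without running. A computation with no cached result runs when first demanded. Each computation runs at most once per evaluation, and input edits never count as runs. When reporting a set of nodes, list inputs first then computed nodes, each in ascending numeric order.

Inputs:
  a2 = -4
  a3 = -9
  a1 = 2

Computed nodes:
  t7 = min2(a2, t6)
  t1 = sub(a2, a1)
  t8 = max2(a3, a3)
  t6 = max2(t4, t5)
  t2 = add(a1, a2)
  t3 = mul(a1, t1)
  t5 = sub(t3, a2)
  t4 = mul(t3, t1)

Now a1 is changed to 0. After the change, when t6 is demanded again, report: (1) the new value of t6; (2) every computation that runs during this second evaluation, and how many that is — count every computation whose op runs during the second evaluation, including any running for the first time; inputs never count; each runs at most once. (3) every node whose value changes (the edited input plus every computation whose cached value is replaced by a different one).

Demanding t6 again yields 4.
5 computations run: t1, t3, t4, t5, t6.
The nodes whose values change: a1, t1, t3, t4, t5, t6.

First demand of the output computes:
  t1 = sub(-4, 2) = -6
  t3 = mul(2, -6) = -12
  t4 = mul(-12, -6) = 72
  t5 = sub(-12, -4) = -8
  t6 = max2(72, -8) = 72

After the edit, cleaning proceeds:
  t1: a read changed (a1 2->0) — executes, giving -4.
  t3: a read changed (a1 2->0; t1 -6->-4) — executes, giving 0.
  t4: a read changed (t3 -12->0; t1 -6->-4) — executes, giving 0.
  t5: a read changed (t3 -12->0) — executes, giving 4.
  t6: a read changed (t4 72->0; t5 -8->4) — executes, giving 4.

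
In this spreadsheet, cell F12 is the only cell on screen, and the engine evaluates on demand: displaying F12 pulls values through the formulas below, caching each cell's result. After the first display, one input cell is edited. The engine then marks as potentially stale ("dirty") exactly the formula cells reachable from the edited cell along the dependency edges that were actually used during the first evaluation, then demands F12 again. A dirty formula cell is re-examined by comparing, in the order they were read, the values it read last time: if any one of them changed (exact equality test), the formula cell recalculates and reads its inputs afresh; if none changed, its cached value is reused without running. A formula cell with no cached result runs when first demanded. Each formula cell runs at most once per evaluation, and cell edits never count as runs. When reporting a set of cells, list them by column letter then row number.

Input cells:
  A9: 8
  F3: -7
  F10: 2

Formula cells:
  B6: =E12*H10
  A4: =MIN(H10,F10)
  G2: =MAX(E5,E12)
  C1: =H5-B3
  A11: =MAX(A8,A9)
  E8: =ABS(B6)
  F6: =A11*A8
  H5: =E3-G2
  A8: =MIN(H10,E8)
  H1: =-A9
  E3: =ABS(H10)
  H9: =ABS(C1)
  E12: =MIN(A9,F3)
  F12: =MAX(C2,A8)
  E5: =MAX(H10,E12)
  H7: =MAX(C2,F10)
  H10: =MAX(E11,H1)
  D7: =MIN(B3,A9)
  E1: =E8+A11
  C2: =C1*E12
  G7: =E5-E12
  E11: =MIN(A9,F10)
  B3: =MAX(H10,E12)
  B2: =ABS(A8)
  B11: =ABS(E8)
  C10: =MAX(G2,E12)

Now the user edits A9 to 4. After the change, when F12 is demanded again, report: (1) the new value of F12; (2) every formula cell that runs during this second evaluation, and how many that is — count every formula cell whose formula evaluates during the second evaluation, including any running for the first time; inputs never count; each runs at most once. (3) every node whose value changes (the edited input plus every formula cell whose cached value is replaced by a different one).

F12 now evaluates to 14.
Run set: E11, E12, H1, H10 (4 run).
Changed values: A9, H1.
The important point: at E5 every value read last time is unchanged, so the dirty flag clears without a run.

Initial pass — values computed on the first demand:
  E11 = MIN(8, 2) = 2
  E12 = MIN(8, -7) = -7
  H1 = -(8) = -8
  H10 = MAX(2, -8) = 2
  B3 = MAX(2, -7) = 2
  B6 = -7 * 2 = -14
  E3 = ABS(2) = 2
  E5 = MAX(2, -7) = 2
  E8 = ABS(-14) = 14
  A8 = MIN(2, 14) = 2
  G2 = MAX(2, -7) = 2
  H5 = 2 - 2 = 0
  C1 = 0 - 2 = -2
  C2 = -2 * -7 = 14
  F12 = MAX(14, 2) = 14

Second demand — change propagation:
  E11: re-runs because A9 8->4; new result 2 (unchanged).
  E12: re-runs because A9 8->4; new result -7 (unchanged).
  H1: re-runs because A9 8->4; new result -4.
  H10: re-runs because H1 -8->-4; new result 2 (unchanged).
  B3: re-examined; everything it read last time is the same (H10 unchanged, E12 unchanged) — cache 2 kept, no run.
  B6: re-examined; everything it read last time is the same (E12 unchanged, H10 unchanged) — cache -14 kept, no run.
  E3: re-examined; everything it read last time is the same (H10 unchanged) — cache 2 kept, no run.
  E5: re-examined; everything it read last time is the same (H10 unchanged, E12 unchanged) — cache 2 kept, no run.
  E8: re-examined; everything it read last time is the same (B6 unchanged) — cache 14 kept, no run.
  A8: re-examined; everything it read last time is the same (H10 unchanged, E8 unchanged) — cache 2 kept, no run.
  G2: re-examined; everything it read last time is the same (E5 unchanged, E12 unchanged) — cache 2 kept, no run.
  H5: re-examined; everything it read last time is the same (E3 unchanged, G2 unchanged) — cache 0 kept, no run.
  C1: re-examined; everything it read last time is the same (H5 unchanged, B3 unchanged) — cache -2 kept, no run.
  C2: re-examined; everything it read last time is the same (C1 unchanged, E12 unchanged) — cache 14 kept, no run.
  F12: re-examined; everything it read last time is the same (C2 unchanged, A8 unchanged) — cache 14 kept, no run.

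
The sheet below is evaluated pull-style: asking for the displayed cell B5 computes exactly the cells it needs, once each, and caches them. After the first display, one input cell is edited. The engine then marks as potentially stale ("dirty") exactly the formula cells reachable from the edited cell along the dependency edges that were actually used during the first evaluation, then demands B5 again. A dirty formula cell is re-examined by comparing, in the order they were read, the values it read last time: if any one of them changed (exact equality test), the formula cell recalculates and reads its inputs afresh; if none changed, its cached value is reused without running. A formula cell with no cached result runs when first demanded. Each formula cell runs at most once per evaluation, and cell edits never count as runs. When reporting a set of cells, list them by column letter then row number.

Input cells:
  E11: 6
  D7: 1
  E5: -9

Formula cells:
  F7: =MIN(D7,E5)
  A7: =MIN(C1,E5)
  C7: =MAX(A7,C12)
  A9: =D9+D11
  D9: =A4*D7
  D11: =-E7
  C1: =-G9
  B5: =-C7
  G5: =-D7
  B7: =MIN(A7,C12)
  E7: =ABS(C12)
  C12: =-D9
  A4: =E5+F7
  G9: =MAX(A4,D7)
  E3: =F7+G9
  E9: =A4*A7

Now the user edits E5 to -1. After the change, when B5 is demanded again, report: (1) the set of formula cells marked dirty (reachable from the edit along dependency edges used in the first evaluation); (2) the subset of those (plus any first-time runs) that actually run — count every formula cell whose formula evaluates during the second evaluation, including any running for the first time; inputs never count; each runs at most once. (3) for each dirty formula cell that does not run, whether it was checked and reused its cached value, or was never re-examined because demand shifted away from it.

First demand of the output computes:
  F7 = MIN(1, -9) = -9
  A4 = -9 + -9 = -18
  D9 = -18 * 1 = -18
  C12 = -(-18) = 18
  G9 = MAX(-18, 1) = 1
  C1 = -(1) = -1
  A7 = MIN(-1, -9) = -9
  C7 = MAX(-9, 18) = 18
  B5 = -(18) = -18

After the edit, cleaning proceeds:
  F7: a read changed (E5 -9->-1) — executes, giving -1.
  A4: a read changed (E5 -9->-1; F7 -9->-1) — executes, giving -2.
  D9: a read changed (A4 -18->-2) — executes, giving -2.
  C12: a read changed (D9 -18->-2) — executes, giving 2.
  G9: a read changed (A4 -18->-2) — executes, giving 1 — identical to its old value.
  C1: dirty, but its reads are unchanged (G9 unchanged); cached -1 stands.
  A7: a read changed (E5 -9->-1) — executes, giving -1.
  C7: a read changed (A7 -9->-1; C12 18->2) — executes, giving 2.
  B5: a read changed (C7 18->2) — executes, giving -2.

Note where the cutoff bites: C1 is checked, finds nothing changed, and keeps its cache.

The edit dirties: A4, A7, B5, C1, C7, C12, D9, F7, G9.
8 formula cells run: A4, A7, B5, C7, C12, D9, F7, G9.
Cache hits after checking: C1.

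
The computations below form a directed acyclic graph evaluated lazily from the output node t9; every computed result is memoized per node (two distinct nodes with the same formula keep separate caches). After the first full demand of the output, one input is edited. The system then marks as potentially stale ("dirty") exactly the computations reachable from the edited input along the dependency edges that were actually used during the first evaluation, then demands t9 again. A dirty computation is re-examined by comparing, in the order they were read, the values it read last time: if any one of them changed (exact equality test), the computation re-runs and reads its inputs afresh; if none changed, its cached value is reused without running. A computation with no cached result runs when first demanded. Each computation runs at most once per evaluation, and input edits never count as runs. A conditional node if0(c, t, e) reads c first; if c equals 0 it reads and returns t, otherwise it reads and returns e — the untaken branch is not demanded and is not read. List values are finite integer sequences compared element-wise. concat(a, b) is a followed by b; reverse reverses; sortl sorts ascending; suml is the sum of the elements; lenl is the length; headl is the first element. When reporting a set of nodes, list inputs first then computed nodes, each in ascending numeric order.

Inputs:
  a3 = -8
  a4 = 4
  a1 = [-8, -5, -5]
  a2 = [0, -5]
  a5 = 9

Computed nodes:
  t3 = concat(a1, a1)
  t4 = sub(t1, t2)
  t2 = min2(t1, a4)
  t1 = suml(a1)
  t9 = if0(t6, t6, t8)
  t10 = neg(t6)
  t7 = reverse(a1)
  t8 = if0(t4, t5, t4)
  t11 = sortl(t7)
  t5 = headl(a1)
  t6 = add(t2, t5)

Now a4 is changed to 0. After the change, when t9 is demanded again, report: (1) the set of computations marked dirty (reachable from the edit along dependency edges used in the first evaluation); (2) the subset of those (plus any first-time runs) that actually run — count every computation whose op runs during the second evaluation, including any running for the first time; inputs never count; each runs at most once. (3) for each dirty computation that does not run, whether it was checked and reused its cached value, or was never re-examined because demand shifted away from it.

First demand of the output computes:
  t1 = suml([-8, -5, -5]) = -18
  t2 = min2(-18, 4) = -18
  t4 = sub(-18, -18) = 0
  t5 = headl([-8, -5, -5]) = -8
  t6 = add(-18, -8) = -26
  t8 = if0(t4=0 -> then branch t5) = -8
  t9 = if0(t6=-26 -> else branch t8) = -8

After the edit, cleaning proceeds:
  t2: a read changed (a4 4->0) — executes, giving -18 — identical to its old value.
  t4: dirty, but its reads are unchanged (t1 unchanged, t2 unchanged); cached 0 stands.
  t6: dirty, but its reads are unchanged (t2 unchanged, t5 unchanged); cached -26 stands.
  t8: dirty, but its reads are unchanged (t4 unchanged, t5 unchanged); cached -8 stands.
  t9: dirty, but its reads are unchanged (t6 unchanged, t8 unchanged); cached -8 stands.

Note the absorption at t2: it re-runs yet its value is the same, leaving the output's value untouched.

The edit dirties: t2, t4, t6, t8, t9.
1 computations run: t2.
Cache hits after checking: t4, t6, t8, t9.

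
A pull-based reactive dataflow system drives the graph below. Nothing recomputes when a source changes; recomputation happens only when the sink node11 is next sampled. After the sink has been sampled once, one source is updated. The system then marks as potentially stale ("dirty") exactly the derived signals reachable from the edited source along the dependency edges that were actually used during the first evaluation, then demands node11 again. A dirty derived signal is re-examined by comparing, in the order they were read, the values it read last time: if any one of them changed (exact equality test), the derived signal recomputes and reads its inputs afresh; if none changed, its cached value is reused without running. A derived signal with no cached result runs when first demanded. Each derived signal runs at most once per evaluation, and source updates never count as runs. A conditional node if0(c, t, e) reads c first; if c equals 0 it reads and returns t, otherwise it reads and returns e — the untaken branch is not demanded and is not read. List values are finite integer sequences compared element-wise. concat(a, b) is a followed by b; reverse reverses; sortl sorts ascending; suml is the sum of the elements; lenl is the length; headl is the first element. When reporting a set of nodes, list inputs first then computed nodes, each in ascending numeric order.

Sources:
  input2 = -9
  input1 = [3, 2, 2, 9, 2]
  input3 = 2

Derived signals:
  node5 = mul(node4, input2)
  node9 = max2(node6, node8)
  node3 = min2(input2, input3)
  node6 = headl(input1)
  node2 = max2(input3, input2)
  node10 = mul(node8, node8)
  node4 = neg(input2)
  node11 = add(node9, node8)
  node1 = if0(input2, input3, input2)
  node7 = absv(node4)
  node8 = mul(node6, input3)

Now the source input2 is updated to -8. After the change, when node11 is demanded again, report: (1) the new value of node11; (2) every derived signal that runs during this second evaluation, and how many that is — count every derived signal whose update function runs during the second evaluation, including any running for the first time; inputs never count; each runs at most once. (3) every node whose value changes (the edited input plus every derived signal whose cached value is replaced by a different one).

New value of node11: 12.
Derived signals that run: none — 0 in total.
Values that change: input2.
Key observation: input2 is never demanded by the output, so the edit triggers no recomputation at all.

First evaluation (everything demanded from the output):
  node6 = headl([3, 2, 2, 9, 2]) = 3
  node8 = mul(3, 2) = 6
  node9 = max2(3, 6) = 6
  node11 = add(6, 6) = 12

Propagation after the edit:
  input2 feeds no computation that the output demands — nothing is marked dirty and nothing runs.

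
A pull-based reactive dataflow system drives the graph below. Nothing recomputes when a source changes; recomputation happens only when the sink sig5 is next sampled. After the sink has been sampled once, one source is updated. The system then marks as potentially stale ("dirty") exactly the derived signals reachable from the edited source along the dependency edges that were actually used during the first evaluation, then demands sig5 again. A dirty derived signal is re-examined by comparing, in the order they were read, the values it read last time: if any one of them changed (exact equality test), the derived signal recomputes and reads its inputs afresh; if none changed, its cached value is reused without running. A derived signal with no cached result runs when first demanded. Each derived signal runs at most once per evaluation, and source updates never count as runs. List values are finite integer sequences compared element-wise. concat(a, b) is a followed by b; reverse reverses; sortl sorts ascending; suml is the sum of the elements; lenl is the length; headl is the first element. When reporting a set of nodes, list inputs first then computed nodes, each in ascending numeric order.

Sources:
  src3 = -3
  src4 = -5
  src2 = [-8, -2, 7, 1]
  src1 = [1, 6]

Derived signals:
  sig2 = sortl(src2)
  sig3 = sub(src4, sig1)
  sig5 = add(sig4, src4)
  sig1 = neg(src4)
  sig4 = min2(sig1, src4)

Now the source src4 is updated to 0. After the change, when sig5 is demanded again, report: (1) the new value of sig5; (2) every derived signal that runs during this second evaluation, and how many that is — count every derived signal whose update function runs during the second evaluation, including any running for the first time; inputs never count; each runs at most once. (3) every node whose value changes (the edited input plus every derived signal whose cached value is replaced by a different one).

First evaluation (everything demanded from the output):
  sig1 = neg(-5) = 5
  sig4 = min2(5, -5) = -5
  sig5 = add(-5, -5) = -10

Propagation after the edit:
  sig1: runs — src4 -5->0; result 0.
  sig4: runs — sig1 5->0; src4 -5->0; result 0.
  sig5: runs — sig4 -5->0; src4 -5->0; result 0.

New value of sig5: 0.
Derived signals that run: sig1, sig4, sig5 — 3 in total.
Values that change: src4, sig1, sig4, sig5.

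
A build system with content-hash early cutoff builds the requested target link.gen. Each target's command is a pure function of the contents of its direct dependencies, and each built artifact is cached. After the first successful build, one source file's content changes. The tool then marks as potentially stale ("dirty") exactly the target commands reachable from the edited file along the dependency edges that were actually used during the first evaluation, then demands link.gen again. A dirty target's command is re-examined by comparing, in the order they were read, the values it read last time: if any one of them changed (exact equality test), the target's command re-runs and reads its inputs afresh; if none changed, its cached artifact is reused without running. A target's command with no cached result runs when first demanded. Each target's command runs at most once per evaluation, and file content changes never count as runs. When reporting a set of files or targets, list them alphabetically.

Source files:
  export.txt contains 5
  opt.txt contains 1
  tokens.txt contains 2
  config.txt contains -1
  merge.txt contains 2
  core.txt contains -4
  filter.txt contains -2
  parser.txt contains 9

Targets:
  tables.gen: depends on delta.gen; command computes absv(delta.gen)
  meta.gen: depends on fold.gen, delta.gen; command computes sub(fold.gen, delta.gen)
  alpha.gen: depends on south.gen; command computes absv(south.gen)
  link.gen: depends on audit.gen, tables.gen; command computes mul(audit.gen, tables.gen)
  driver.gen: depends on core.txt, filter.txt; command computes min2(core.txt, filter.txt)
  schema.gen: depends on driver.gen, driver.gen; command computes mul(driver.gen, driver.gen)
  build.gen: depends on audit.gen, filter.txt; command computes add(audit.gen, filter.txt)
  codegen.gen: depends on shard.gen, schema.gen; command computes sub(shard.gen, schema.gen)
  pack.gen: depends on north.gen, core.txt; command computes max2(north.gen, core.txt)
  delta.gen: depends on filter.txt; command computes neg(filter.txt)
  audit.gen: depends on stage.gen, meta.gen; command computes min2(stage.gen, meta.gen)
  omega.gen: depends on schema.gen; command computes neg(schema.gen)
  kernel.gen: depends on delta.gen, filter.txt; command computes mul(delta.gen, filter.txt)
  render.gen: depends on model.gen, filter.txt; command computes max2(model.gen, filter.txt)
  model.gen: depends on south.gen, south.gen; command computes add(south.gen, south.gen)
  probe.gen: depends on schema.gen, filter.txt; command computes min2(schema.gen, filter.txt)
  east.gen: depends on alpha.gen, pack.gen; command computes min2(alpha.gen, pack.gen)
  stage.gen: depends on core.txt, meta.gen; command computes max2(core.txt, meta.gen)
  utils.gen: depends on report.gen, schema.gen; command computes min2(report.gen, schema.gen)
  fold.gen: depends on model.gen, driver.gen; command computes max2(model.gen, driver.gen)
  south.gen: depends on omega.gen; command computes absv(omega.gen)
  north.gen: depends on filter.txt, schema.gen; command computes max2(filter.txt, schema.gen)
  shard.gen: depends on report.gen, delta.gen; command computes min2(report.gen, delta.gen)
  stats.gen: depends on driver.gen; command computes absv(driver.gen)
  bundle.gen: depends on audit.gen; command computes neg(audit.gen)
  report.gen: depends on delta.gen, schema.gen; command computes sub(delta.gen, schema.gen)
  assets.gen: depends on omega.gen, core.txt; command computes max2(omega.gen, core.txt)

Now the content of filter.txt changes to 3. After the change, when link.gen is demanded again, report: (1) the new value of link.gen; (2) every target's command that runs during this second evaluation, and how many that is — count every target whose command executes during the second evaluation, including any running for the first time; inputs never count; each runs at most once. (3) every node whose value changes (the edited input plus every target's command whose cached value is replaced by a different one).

First evaluation (everything demanded from the output):
  delta.gen = neg(-2) = 2
  driver.gen = min2(-4, -2) = -4
  schema.gen = mul(-4, -4) = 16
  omega.gen = neg(16) = -16
  south.gen = absv(-16) = 16
  model.gen = add(16, 16) = 32
  fold.gen = max2(32, -4) = 32
  meta.gen = sub(32, 2) = 30
  stage.gen = max2(-4, 30) = 30
  audit.gen = min2(30, 30) = 30
  tables.gen = absv(2) = 2
  link.gen = mul(30, 2) = 60

Propagation after the edit:
  delta.gen: runs — filter.txt -2->3; result -3.
  driver.gen: runs — filter.txt -2->3; result -4 (same value as before).
  schema.gen: checked — values it read are unchanged (driver.gen unchanged, driver.gen unchanged); reused cached 16 without running.
  omega.gen: checked — values it read are unchanged (schema.gen unchanged); reused cached -16 without running.
  south.gen: checked — values it read are unchanged (omega.gen unchanged); reused cached 16 without running.
  model.gen: checked — values it read are unchanged (south.gen unchanged, south.gen unchanged); reused cached 32 without running.
  fold.gen: checked — values it read are unchanged (model.gen unchanged, driver.gen unchanged); reused cached 32 without running.
  meta.gen: runs — delta.gen 2->-3; result 35.
  stage.gen: runs — meta.gen 30->35; result 35.
  audit.gen: runs — stage.gen 30->35; meta.gen 30->35; result 35.
  tables.gen: runs — delta.gen 2->-3; result 3.
  link.gen: runs — audit.gen 30->35; tables.gen 2->3; result 105.

Key observation: the cutoff stops propagation at schema.gen — its inputs' values are unchanged, so it reuses its cache.

New value of link.gen: 105.
Target commands that run: audit.gen, delta.gen, driver.gen, link.gen, meta.gen, stage.gen, tables.gen — 7 in total.
Values that change: audit.gen, delta.gen, filter.txt, link.gen, meta.gen, stage.gen, tables.gen.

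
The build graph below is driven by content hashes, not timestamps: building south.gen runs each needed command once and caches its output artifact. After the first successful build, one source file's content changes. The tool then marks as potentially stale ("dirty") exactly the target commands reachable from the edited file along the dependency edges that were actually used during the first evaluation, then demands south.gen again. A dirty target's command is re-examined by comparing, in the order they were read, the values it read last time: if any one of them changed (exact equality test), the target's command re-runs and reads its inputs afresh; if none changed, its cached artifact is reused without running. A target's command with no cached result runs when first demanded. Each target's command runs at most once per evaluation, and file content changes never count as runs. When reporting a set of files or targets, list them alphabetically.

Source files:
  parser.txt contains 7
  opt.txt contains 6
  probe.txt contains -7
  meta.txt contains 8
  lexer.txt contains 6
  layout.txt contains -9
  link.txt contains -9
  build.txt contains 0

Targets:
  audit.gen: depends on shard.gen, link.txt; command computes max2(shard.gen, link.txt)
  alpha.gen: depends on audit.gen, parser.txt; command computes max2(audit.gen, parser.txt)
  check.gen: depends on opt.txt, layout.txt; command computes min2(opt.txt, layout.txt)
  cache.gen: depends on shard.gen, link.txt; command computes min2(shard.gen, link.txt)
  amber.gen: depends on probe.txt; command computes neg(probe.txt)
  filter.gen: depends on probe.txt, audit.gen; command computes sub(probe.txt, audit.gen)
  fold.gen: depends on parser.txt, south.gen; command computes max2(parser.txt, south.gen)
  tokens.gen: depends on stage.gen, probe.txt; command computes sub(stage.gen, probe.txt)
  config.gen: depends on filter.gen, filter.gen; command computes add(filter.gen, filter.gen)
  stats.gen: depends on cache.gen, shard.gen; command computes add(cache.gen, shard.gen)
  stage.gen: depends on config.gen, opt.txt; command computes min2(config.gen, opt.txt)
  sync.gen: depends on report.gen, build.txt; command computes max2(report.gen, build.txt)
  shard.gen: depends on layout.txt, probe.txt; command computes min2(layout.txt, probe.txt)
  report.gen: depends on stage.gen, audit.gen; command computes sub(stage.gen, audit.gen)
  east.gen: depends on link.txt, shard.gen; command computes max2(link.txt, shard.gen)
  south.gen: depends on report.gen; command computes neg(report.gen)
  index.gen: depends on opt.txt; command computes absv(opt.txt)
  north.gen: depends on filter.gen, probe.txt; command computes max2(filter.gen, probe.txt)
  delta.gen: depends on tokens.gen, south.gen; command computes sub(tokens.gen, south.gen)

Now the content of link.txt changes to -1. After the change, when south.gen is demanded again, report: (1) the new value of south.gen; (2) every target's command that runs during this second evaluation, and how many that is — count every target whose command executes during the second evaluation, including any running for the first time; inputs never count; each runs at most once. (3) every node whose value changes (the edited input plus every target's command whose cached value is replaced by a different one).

south.gen now evaluates to 11.
Run set: audit.gen, config.gen, filter.gen, report.gen, south.gen, stage.gen (6 run).
Changed values: audit.gen, config.gen, filter.gen, link.txt, report.gen, south.gen, stage.gen.

Initial pass — values computed on the first demand:
  shard.gen = min2(-9, -7) = -9
  audit.gen = max2(-9, -9) = -9
  filter.gen = sub(-7, -9) = 2
  config.gen = add(2, 2) = 4
  stage.gen = min2(4, 6) = 4
  report.gen = sub(4, -9) = 13
  south.gen = neg(13) = -13

Second demand — change propagation:
  audit.gen: re-runs because link.txt -9->-1; new result -1.
  filter.gen: re-runs because audit.gen -9->-1; new result -6.
  config.gen: re-runs because filter.gen 2->-6; filter.gen 2->-6; new result -12.
  stage.gen: re-runs because config.gen 4->-12; new result -12.
  report.gen: re-runs because stage.gen 4->-12; audit.gen -9->-1; new result -11.
  south.gen: re-runs because report.gen 13->-11; new result 11.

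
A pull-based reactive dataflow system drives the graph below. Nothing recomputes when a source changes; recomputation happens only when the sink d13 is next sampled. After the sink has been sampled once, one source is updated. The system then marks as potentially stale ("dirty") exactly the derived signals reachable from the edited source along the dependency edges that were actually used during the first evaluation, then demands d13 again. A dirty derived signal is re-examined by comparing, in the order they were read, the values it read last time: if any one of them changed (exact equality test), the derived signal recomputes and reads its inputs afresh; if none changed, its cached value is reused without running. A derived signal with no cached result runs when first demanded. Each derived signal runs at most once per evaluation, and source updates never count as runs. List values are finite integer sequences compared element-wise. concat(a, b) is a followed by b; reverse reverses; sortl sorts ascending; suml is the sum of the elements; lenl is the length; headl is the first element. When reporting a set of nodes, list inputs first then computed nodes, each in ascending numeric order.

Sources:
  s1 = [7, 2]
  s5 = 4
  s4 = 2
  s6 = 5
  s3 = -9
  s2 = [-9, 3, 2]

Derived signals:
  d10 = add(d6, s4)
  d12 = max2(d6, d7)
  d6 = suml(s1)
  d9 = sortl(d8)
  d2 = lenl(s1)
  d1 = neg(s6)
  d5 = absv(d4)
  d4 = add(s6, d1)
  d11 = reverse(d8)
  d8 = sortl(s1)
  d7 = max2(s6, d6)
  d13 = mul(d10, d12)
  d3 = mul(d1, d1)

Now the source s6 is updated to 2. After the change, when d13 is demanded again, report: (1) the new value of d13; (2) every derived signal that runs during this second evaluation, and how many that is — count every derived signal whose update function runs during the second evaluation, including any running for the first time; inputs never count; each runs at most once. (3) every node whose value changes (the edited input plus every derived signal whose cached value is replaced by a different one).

First evaluation (everything demanded from the output):
  d6 = suml([7, 2]) = 9
  d7 = max2(5, 9) = 9
  d10 = add(9, 2) = 11
  d12 = max2(9, 9) = 9
  d13 = mul(11, 9) = 99

Propagation after the edit:
  d7: runs — s6 5->2; result 9 (same value as before).
  d12: checked — values it read are unchanged (d6 unchanged, d7 unchanged); reused cached 9 without running.
  d13: checked — values it read are unchanged (d10 unchanged, d12 unchanged); reused cached 99 without running.

Key observation: the change is absorbed at d7 — it re-runs but produces the same value, and the output's value is unchanged.

New value of d13: 99.
Derived signals that run: d7 — 1 in total.
Values that change: s6.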